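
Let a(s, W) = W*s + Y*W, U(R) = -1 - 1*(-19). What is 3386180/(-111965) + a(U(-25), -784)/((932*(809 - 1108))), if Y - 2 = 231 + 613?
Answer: -6198411460/222864733 ≈ -27.812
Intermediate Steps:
Y = 846 (Y = 2 + (231 + 613) = 2 + 844 = 846)
U(R) = 18 (U(R) = -1 + 19 = 18)
a(s, W) = 846*W + W*s (a(s, W) = W*s + 846*W = 846*W + W*s)
3386180/(-111965) + a(U(-25), -784)/((932*(809 - 1108))) = 3386180/(-111965) + (-784*(846 + 18))/((932*(809 - 1108))) = 3386180*(-1/111965) + (-784*864)/((932*(-299))) = -96748/3199 - 677376/(-278668) = -96748/3199 - 677376*(-1/278668) = -96748/3199 + 169344/69667 = -6198411460/222864733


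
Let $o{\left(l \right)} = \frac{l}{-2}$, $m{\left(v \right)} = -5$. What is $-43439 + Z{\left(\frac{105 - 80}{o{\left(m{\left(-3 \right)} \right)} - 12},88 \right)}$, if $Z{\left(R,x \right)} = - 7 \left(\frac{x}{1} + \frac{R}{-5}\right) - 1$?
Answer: $- \frac{837134}{19} \approx -44060.0$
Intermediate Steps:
$o{\left(l \right)} = - \frac{l}{2}$ ($o{\left(l \right)} = l \left(- \frac{1}{2}\right) = - \frac{l}{2}$)
$Z{\left(R,x \right)} = -1 - 7 x + \frac{7 R}{5}$ ($Z{\left(R,x \right)} = - 7 \left(x 1 + R \left(- \frac{1}{5}\right)\right) - 1 = - 7 \left(x - \frac{R}{5}\right) - 1 = \left(- 7 x + \frac{7 R}{5}\right) - 1 = -1 - 7 x + \frac{7 R}{5}$)
$-43439 + Z{\left(\frac{105 - 80}{o{\left(m{\left(-3 \right)} \right)} - 12},88 \right)} = -43439 - \left(617 - \frac{7 \left(105 - 80\right)}{5 \left(\left(- \frac{1}{2}\right) \left(-5\right) - 12\right)}\right) = -43439 - \left(617 - \frac{35}{\frac{5}{2} - 12}\right) = -43439 - \left(617 - \frac{35}{- \frac{19}{2}}\right) = -43439 - \left(617 - 35 \left(- \frac{2}{19}\right)\right) = -43439 - \frac{11793}{19} = - \frac{837134}{19}$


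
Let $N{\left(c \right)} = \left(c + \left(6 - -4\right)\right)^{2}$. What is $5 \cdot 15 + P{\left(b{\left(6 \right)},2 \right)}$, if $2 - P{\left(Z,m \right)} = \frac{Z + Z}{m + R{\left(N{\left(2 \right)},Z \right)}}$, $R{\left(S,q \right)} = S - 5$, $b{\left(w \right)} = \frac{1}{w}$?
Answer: $\frac{32570}{423} \approx 76.998$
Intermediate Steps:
$N{\left(c \right)} = \left(10 + c\right)^{2}$ ($N{\left(c \right)} = \left(c + \left(6 + 4\right)\right)^{2} = \left(c + 10\right)^{2} = \left(10 + c\right)^{2}$)
$R{\left(S,q \right)} = -5 + S$
$P{\left(Z,m \right)} = 2 - \frac{2 Z}{139 + m}$ ($P{\left(Z,m \right)} = 2 - \frac{Z + Z}{m - \left(5 - \left(10 + 2\right)^{2}\right)} = 2 - \frac{2 Z}{m - \left(5 - 12^{2}\right)} = 2 - \frac{2 Z}{m + \left(-5 + 144\right)} = 2 - \frac{2 Z}{m + 139} = 2 - \frac{2 Z}{139 + m}$)
$5 \cdot 15 + P{\left(b{\left(6 \right)},2 \right)} = 5 \cdot 15 + \frac{2 \left(139 + 2 - \frac{1}{6}\right)}{139 + 2} = 75 + \frac{2 \left(139 + 2 - \frac{1}{6}\right)}{141} = 75 + 2 \cdot \frac{1}{141} \left(139 + 2 - \frac{1}{6}\right) = 75 + 2 \cdot \frac{1}{141} \cdot \frac{845}{6} = 75 + \frac{845}{423} = \frac{32570}{423}$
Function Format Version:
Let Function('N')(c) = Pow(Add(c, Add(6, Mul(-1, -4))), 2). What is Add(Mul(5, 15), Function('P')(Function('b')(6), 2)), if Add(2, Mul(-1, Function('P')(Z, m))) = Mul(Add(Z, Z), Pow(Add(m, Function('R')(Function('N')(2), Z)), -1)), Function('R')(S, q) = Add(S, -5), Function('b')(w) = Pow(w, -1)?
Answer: Rational(32570, 423) ≈ 76.998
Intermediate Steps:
Function('N')(c) = Pow(Add(10, c), 2) (Function('N')(c) = Pow(Add(c, Add(6, 4)), 2) = Pow(Add(c, 10), 2) = Pow(Add(10, c), 2))
Function('R')(S, q) = Add(-5, S)
Function('P')(Z, m) = Add(2, Mul(-2, Z, Pow(Add(139, m), -1))) (Function('P')(Z, m) = Add(2, Mul(-1, Mul(Add(Z, Z), Pow(Add(m, Add(-5, Pow(Add(10, 2), 2))), -1)))) = Add(2, Mul(-1, Mul(Mul(2, Z), Pow(Add(m, Add(-5, Pow(12, 2))), -1)))) = Add(2, Mul(-1, Mul(Mul(2, Z), Pow(Add(m, Add(-5, 144)), -1)))) = Add(2, Mul(-1, Mul(Mul(2, Z), Pow(Add(m, 139), -1)))) = Add(2, Mul(-1, Mul(Mul(2, Z), Pow(Add(139, m), -1)))) = Add(2, Mul(-1, Mul(2, Z, Pow(Add(139, m), -1)))) = Add(2, Mul(-2, Z, Pow(Add(139, m), -1))))
Add(Mul(5, 15), Function('P')(Function('b')(6), 2)) = Add(Mul(5, 15), Mul(2, Pow(Add(139, 2), -1), Add(139, 2, Mul(-1, Pow(6, -1))))) = Add(75, Mul(2, Pow(141, -1), Add(139, 2, Mul(-1, Rational(1, 6))))) = Add(75, Mul(2, Rational(1, 141), Add(139, 2, Rational(-1, 6)))) = Add(75, Mul(2, Rational(1, 141), Rational(845, 6))) = Add(75, Rational(845, 423)) = Rational(32570, 423)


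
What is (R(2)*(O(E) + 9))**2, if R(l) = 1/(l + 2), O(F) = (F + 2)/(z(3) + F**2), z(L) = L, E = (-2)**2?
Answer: 31329/5776 ≈ 5.4240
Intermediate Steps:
E = 4
O(F) = (2 + F)/(3 + F**2) (O(F) = (F + 2)/(3 + F**2) = (2 + F)/(3 + F**2))
R(l) = 1/(2 + l)
(R(2)*(O(E) + 9))**2 = (((2 + 4)/(3 + 4**2) + 9)/(2 + 2))**2 = ((6/(3 + 16) + 9)/4)**2 = ((6/19 + 9)/4)**2 = ((1/4)*(177/19))**2 = (177/76)**2 = 31329/5776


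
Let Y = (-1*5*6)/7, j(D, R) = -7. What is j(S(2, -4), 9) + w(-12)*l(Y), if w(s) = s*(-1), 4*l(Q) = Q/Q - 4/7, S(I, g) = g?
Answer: -40/7 ≈ -5.7143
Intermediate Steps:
Y = -30/7 (Y = -5*6*(⅐) = -30*⅐ = -30/7 ≈ -4.2857)
l(Q) = 3/28 (l(Q) = (Q/Q - 4/7)/4 = (1 - 4*⅐)/4 = (1 - 4/7)/4 = (¼)*(3/7) = 3/28)
w(s) = -s
j(S(2, -4), 9) + w(-12)*l(Y) = -7 - 1*(-12)*(3/28) = -7 + 12*(3/28) = -7 + 9/7 = -40/7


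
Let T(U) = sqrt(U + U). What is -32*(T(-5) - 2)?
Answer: 64 - 32*I*sqrt(10) ≈ 64.0 - 101.19*I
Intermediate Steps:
T(U) = sqrt(2)*sqrt(U) (T(U) = sqrt(2*U) = sqrt(2)*sqrt(U))
-32*(T(-5) - 2) = -32*(sqrt(2)*sqrt(-5) - 2) = -32*(sqrt(2)*(I*sqrt(5)) - 2) = -32*(I*sqrt(10) - 2) = -32*(-2 + I*sqrt(10)) = 64 - 32*I*sqrt(10)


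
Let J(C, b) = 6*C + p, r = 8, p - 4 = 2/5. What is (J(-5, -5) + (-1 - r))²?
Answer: 29929/25 ≈ 1197.2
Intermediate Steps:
p = 22/5 (p = 4 + 2/5 = 4 + 2*(⅕) = 4 + ⅖ = 22/5 ≈ 4.4000)
J(C, b) = 22/5 + 6*C (J(C, b) = 6*C + 22/5 = 22/5 + 6*C)
(J(-5, -5) + (-1 - r))² = ((22/5 + 6*(-5)) + (-1 - 1*8))² = ((22/5 - 30) + (-1 - 8))² = (-128/5 - 9)² = (-173/5)² = 29929/25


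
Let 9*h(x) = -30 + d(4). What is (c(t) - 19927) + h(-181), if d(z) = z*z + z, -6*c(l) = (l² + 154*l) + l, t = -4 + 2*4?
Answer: -180307/9 ≈ -20034.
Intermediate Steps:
t = 4 (t = -4 + 8 = 4)
c(l) = -155*l/6 - l²/6 (c(l) = -((l² + 154*l) + l)/6 = -(l² + 155*l)/6 = -155*l/6 - l²/6)
d(z) = z + z² (d(z) = z² + z = z + z²)
h(x) = -10/9 (h(x) = (-30 + 4*(1 + 4))/9 = (-30 + 4*5)/9 = (-30 + 20)/9 = (⅑)*(-10) = -10/9)
(c(t) - 19927) + h(-181) = (-⅙*4*(155 + 4) - 19927) - 10/9 = (-⅙*4*159 - 19927) - 10/9 = (-106 - 19927) - 10/9 = -20033 - 10/9 = -180307/9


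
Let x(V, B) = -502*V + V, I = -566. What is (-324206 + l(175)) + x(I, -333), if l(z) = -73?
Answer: -40713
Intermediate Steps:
x(V, B) = -501*V
(-324206 + l(175)) + x(I, -333) = (-324206 - 73) - 501*(-566) = -324279 + 283566 = -40713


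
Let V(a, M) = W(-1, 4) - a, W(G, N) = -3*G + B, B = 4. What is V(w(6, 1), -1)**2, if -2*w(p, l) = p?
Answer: 100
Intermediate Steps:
W(G, N) = 4 - 3*G (W(G, N) = -3*G + 4 = 4 - 3*G)
w(p, l) = -p/2
V(a, M) = 7 - a (V(a, M) = (4 - 3*(-1)) - a = (4 + 3) - a = 7 - a)
V(w(6, 1), -1)**2 = (7 - (-1)*6/2)**2 = (7 - 1*(-3))**2 = (7 + 3)**2 = 10**2 = 100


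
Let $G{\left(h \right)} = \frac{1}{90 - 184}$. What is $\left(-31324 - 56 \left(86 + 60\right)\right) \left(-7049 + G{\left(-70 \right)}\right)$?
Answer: $\frac{13086488250}{47} \approx 2.7844 \cdot 10^{8}$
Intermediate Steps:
$G{\left(h \right)} = - \frac{1}{94}$ ($G{\left(h \right)} = \frac{1}{-94} = - \frac{1}{94}$)
$\left(-31324 - 56 \left(86 + 60\right)\right) \left(-7049 + G{\left(-70 \right)}\right) = \left(-31324 - 56 \left(86 + 60\right)\right) \left(-7049 - \frac{1}{94}\right) = \left(-31324 - 8176\right) \left(- \frac{662607}{94}\right) = \left(-39500\right) \left(- \frac{662607}{94}\right) = \frac{13086488250}{47}$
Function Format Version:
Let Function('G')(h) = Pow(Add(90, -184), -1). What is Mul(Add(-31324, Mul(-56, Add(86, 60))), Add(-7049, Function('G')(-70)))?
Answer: Rational(13086488250, 47) ≈ 2.7844e+8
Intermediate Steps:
Function('G')(h) = Rational(-1, 94) (Function('G')(h) = Pow(-94, -1) = Rational(-1, 94))
Mul(Add(-31324, Mul(-56, Add(86, 60))), Add(-7049, Function('G')(-70))) = Mul(Add(-31324, Mul(-56, Add(86, 60))), Add(-7049, Rational(-1, 94))) = Mul(Add(-31324, Mul(-56, 146)), Rational(-662607, 94)) = Mul(Add(-31324, -8176), Rational(-662607, 94)) = Mul(-39500, Rational(-662607, 94)) = Rational(13086488250, 47)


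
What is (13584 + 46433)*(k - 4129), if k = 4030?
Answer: -5941683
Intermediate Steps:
(13584 + 46433)*(k - 4129) = (13584 + 46433)*(4030 - 4129) = 60017*(-99) = -5941683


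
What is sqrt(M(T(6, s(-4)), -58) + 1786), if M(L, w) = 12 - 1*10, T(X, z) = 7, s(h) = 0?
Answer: 2*sqrt(447) ≈ 42.285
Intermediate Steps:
M(L, w) = 2 (M(L, w) = 12 - 10 = 2)
sqrt(M(T(6, s(-4)), -58) + 1786) = sqrt(2 + 1786) = sqrt(1788) = 2*sqrt(447)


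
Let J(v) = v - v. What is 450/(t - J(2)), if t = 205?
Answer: 90/41 ≈ 2.1951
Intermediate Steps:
J(v) = 0
450/(t - J(2)) = 450/(205 - 1*0) = 450/(205 + 0) = 450/205 = 450*(1/205) = 90/41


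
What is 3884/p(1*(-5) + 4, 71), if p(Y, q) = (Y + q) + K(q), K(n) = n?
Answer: 3884/141 ≈ 27.546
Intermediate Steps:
p(Y, q) = Y + 2*q (p(Y, q) = (Y + q) + q = Y + 2*q)
3884/p(1*(-5) + 4, 71) = 3884/((1*(-5) + 4) + 2*71) = 3884/((-5 + 4) + 142) = 3884/(-1 + 142) = 3884/141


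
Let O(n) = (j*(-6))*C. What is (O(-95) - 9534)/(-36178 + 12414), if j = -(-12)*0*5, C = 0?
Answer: 4767/11882 ≈ 0.40120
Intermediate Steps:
j = 0 (j = -3*0*5 = 0*5 = 0)
O(n) = 0 (O(n) = (0*(-6))*0 = 0*0 = 0)
(O(-95) - 9534)/(-36178 + 12414) = (0 - 9534)/(-36178 + 12414) = -9534/(-23764) = -9534*(-1/23764) = 4767/11882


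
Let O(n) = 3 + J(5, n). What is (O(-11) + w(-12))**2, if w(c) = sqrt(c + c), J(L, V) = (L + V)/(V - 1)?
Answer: -47/4 + 14*I*sqrt(6) ≈ -11.75 + 34.293*I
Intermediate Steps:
J(L, V) = (L + V)/(-1 + V)
w(c) = sqrt(2)*sqrt(c) (w(c) = sqrt(2*c) = sqrt(2)*sqrt(c))
O(n) = 3 + (5 + n)/(-1 + n)
(O(-11) + w(-12))**2 = (2*(1 + 2*(-11))/(-1 - 11) + sqrt(2)*sqrt(-12))**2 = (2*(1 - 22)/(-12) + sqrt(2)*(2*I*sqrt(3)))**2 = (2*(-1/12)*(-21) + 2*I*sqrt(6))**2 = (7/2 + 2*I*sqrt(6))**2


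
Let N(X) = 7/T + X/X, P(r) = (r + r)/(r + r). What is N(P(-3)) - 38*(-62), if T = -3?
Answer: 7064/3 ≈ 2354.7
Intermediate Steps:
P(r) = 1 (P(r) = (2*r)/((2*r)) = (2*r)*(1/(2*r)) = 1)
N(X) = -4/3 (N(X) = 7/(-3) + X/X = 7*(-⅓) + 1 = -7/3 + 1 = -4/3)
N(P(-3)) - 38*(-62) = -4/3 - 38*(-62) = -4/3 + 2356 = 7064/3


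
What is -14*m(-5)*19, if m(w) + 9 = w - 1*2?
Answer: 4256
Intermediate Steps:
m(w) = -11 + w (m(w) = -9 + (w - 1*2) = -9 + (w - 2) = -9 + (-2 + w) = -11 + w)
-14*m(-5)*19 = -14*(-11 - 5)*19 = -14*(-16)*19 = 224*19 = 4256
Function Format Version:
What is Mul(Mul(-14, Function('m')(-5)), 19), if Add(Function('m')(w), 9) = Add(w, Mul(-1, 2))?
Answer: 4256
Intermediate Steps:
Function('m')(w) = Add(-11, w) (Function('m')(w) = Add(-9, Add(w, Mul(-1, 2))) = Add(-9, Add(w, -2)) = Add(-9, Add(-2, w)) = Add(-11, w))
Mul(Mul(-14, Function('m')(-5)), 19) = Mul(Mul(-14, Add(-11, -5)), 19) = Mul(Mul(-14, -16), 19) = Mul(224, 19) = 4256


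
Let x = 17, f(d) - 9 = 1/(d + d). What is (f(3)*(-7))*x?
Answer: -6545/6 ≈ -1090.8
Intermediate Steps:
f(d) = 9 + 1/(2*d) (f(d) = 9 + 1/(d + d) = 9 + 1/(2*d))
(f(3)*(-7))*x = ((9 + (½)/3)*(-7))*17 = ((9 + (½)*(⅓))*(-7))*17 = ((9 + ⅙)*(-7))*17 = ((55/6)*(-7))*17 = -385/6*17 = -6545/6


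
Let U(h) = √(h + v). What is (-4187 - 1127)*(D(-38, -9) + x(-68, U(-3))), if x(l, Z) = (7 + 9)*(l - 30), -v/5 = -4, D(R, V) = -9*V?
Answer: 7901918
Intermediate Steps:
v = 20 (v = -5*(-4) = 20)
U(h) = √(20 + h) (U(h) = √(h + 20) = √(20 + h))
x(l, Z) = -480 + 16*l (x(l, Z) = 16*(-30 + l) = -480 + 16*l)
(-4187 - 1127)*(D(-38, -9) + x(-68, U(-3))) = (-4187 - 1127)*(-9*(-9) + (-480 + 16*(-68))) = -5314*(81 + (-480 - 1088)) = -5314*(81 - 1568) = -5314*(-1487) = 7901918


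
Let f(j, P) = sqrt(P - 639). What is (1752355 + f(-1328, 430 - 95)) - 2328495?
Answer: -576140 + 4*I*sqrt(19) ≈ -5.7614e+5 + 17.436*I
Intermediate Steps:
f(j, P) = sqrt(-639 + P)
(1752355 + f(-1328, 430 - 95)) - 2328495 = (1752355 + sqrt(-639 + (430 - 95))) - 2328495 = (1752355 + sqrt(-639 + 335)) - 2328495 = (1752355 + sqrt(-304)) - 2328495 = (1752355 + 4*I*sqrt(19)) - 2328495 = -576140 + 4*I*sqrt(19)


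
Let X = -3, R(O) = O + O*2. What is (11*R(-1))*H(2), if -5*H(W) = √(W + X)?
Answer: 33*I/5 ≈ 6.6*I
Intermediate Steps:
R(O) = 3*O (R(O) = O + 2*O = 3*O)
H(W) = -√(-3 + W)/5 (H(W) = -√(W - 3)/5 = -√(-3 + W)/5)
(11*R(-1))*H(2) = (11*(3*(-1)))*(-√(-3 + 2)/5) = (11*(-3))*(-I/5) = -(-33)*I/5 = 33*I/5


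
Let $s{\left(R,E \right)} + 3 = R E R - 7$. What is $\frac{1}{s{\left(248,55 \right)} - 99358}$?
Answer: $\frac{1}{3283352} \approx 3.0457 \cdot 10^{-7}$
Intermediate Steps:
$s{\left(R,E \right)} = -10 + E R^{2}$ ($s{\left(R,E \right)} = -3 + \left(R E R - 7\right) = -3 + \left(E R R - 7\right) = -3 + \left(E R^{2} - 7\right) = -3 + \left(-7 + E R^{2}\right) = -10 + E R^{2}$)
$\frac{1}{s{\left(248,55 \right)} - 99358} = \frac{1}{\left(-10 + 55 \cdot 248^{2}\right) - 99358} = \frac{1}{\left(-10 + 55 \cdot 61504\right) - 99358} = \frac{1}{\left(-10 + 3382720\right) - 99358} = \frac{1}{3382710 - 99358} = \frac{1}{3283352}$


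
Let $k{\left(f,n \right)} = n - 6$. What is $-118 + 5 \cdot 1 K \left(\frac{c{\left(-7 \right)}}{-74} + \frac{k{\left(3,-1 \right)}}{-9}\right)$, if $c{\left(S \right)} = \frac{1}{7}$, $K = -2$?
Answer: $- \frac{293143}{2331} \approx -125.76$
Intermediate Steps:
$c{\left(S \right)} = \frac{1}{7}$
$k{\left(f,n \right)} = -6 + n$ ($k{\left(f,n \right)} = n - 6 = -6 + n$)
$-118 + 5 \cdot 1 K \left(\frac{c{\left(-7 \right)}}{-74} + \frac{k{\left(3,-1 \right)}}{-9}\right) = -118 + 5 \cdot 1 \left(-2\right) \left(\frac{1}{7 \left(-74\right)} + \frac{-6 - 1}{-9}\right) = -118 + 5 \left(-2\right) \left(\frac{1}{7} \left(- \frac{1}{74}\right) - - \frac{7}{9}\right) = -118 - 10 \left(- \frac{1}{518} + \frac{7}{9}\right) = -118 - \frac{18085}{2331} = - \frac{293143}{2331}$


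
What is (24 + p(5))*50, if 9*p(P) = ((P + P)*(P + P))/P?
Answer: 11800/9 ≈ 1311.1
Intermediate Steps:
p(P) = 4*P/9 (p(P) = (((P + P)*(P + P))/P)/9 = (((2*P)*(2*P))/P)/9 = ((4*P²)/P)/9 = (4*P)/9 = 4*P/9)
(24 + p(5))*50 = (24 + (4/9)*5)*50 = (24 + 20/9)*50 = (236/9)*50 = 11800/9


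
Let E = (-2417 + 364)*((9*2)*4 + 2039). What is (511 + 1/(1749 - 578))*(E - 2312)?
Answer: -2594701036490/1171 ≈ -2.2158e+9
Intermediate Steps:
E = -4333883 (E = -2053*(18*4 + 2039) = -2053*(72 + 2039) = -2053*2111 = -4333883)
(511 + 1/(1749 - 578))*(E - 2312) = (511 + 1/(1749 - 578))*(-4333883 - 2312) = (511 + 1/1171)*(-4336195) = (598382/1171)*(-4336195) = -2594701036490/1171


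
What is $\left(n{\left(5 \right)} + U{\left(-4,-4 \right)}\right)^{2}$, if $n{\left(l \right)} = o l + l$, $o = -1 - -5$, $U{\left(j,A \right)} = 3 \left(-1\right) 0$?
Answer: $625$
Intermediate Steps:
$U{\left(j,A \right)} = 0$ ($U{\left(j,A \right)} = \left(-3\right) 0 = 0$)
$o = 4$ ($o = -1 + 5 = 4$)
$n{\left(l \right)} = 5 l$ ($n{\left(l \right)} = 4 l + l = 5 l$)
$\left(n{\left(5 \right)} + U{\left(-4,-4 \right)}\right)^{2} = \left(5 \cdot 5 + 0\right)^{2} = \left(25 + 0\right)^{2} = 25^{2} = 625$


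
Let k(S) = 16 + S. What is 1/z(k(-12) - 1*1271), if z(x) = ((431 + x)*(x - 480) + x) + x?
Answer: 1/1457958 ≈ 6.8589e-7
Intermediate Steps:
z(x) = 2*x + (-480 + x)*(431 + x) (z(x) = ((431 + x)*(-480 + x) + x) + x = ((-480 + x)*(431 + x) + x) + x = (x + (-480 + x)*(431 + x)) + x = 2*x + (-480 + x)*(431 + x))
1/z(k(-12) - 1*1271) = 1/(-206880 + ((16 - 12) - 1*1271)² - 47*((16 - 12) - 1*1271)) = 1/(-206880 + (4 - 1271)² - 47*(4 - 1271)) = 1/(-206880 + (-1267)² - 47*(-1267)) = 1/(-206880 + 1605289 + 59549) = 1/1457958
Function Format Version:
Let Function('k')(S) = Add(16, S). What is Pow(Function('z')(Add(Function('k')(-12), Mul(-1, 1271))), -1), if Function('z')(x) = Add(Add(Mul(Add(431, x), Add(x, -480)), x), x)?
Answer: Rational(1, 1457958) ≈ 6.8589e-7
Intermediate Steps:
Function('z')(x) = Add(Mul(2, x), Mul(Add(-480, x), Add(431, x))) (Function('z')(x) = Add(Add(Mul(Add(431, x), Add(-480, x)), x), x) = Add(Add(Mul(Add(-480, x), Add(431, x)), x), x) = Add(Add(x, Mul(Add(-480, x), Add(431, x))), x) = Add(Mul(2, x), Mul(Add(-480, x), Add(431, x))))
Pow(Function('z')(Add(Function('k')(-12), Mul(-1, 1271))), -1) = Pow(Add(-206880, Pow(Add(Add(16, -12), Mul(-1, 1271)), 2), Mul(-47, Add(Add(16, -12), Mul(-1, 1271)))), -1) = Pow(Add(-206880, Pow(Add(4, -1271), 2), Mul(-47, Add(4, -1271))), -1) = Pow(Add(-206880, Pow(-1267, 2), Mul(-47, -1267)), -1) = Pow(Add(-206880, 1605289, 59549), -1) = Pow(1457958, -1) = Rational(1, 1457958)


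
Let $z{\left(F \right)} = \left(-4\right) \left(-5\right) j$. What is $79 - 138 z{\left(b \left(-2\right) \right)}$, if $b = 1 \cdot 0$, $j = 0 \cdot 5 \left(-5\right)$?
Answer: $79$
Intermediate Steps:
$j = 0$ ($j = 0 \left(-25\right) = 0$)
$b = 0$
$z{\left(F \right)} = 0$ ($z{\left(F \right)} = \left(-4\right) \left(-5\right) 0 = 20 \cdot 0 = 0$)
$79 - 138 z{\left(b \left(-2\right) \right)} = 79 - 0 = 79 + 0 = 79$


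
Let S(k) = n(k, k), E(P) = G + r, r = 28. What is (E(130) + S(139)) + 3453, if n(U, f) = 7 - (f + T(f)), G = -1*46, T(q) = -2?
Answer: 3305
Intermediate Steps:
G = -46
n(U, f) = 9 - f (n(U, f) = 7 - (f - 2) = 7 - (-2 + f) = 7 + (2 - f) = 9 - f)
E(P) = -18 (E(P) = -46 + 28 = -18)
S(k) = 9 - k
(E(130) + S(139)) + 3453 = (-18 + (9 - 1*139)) + 3453 = (-18 + (9 - 139)) + 3453 = (-18 - 130) + 3453 = -148 + 3453 = 3305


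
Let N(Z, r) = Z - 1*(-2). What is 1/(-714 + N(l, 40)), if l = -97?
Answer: -1/809 ≈ -0.0012361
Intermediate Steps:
N(Z, r) = 2 + Z (N(Z, r) = Z + 2 = 2 + Z)
1/(-714 + N(l, 40)) = 1/(-714 + (2 - 97)) = 1/(-714 - 95) = 1/(-809) = -1/809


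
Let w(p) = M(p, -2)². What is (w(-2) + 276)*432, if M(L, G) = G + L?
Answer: 126144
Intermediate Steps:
w(p) = (-2 + p)²
(w(-2) + 276)*432 = ((-2 - 2)² + 276)*432 = ((-4)² + 276)*432 = (16 + 276)*432 = 292*432 = 126144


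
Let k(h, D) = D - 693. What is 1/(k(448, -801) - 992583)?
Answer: -1/994077 ≈ -1.0060e-6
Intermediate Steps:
k(h, D) = -693 + D
1/(k(448, -801) - 992583) = 1/((-693 - 801) - 992583) = 1/(-1494 - 992583) = 1/(-994077) = -1/994077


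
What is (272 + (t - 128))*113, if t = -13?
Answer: 14803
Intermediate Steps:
(272 + (t - 128))*113 = (272 + (-13 - 128))*113 = (272 - 141)*113 = 131*113 = 14803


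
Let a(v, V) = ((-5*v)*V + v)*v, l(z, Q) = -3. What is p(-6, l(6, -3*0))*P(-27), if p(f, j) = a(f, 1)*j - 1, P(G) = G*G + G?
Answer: 302562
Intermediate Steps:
P(G) = G + G² (P(G) = G² + G = G + G²)
a(v, V) = v*(v - 5*V*v) (a(v, V) = (-5*V*v + v)*v = (v - 5*V*v)*v = v*(v - 5*V*v))
p(f, j) = -1 - 4*j*f² (p(f, j) = (f²*(1 - 5*1))*j - 1 = (f²*(1 - 5))*j - 1 = (f²*(-4))*j - 1 = (-4*f²)*j - 1 = -4*j*f² - 1 = -1 - 4*j*f²)
p(-6, l(6, -3*0))*P(-27) = (-1 - 4*(-3)*(-6)²)*(-27*(1 - 27)) = (-1 - 4*(-3)*36)*(-27*(-26)) = (-1 + 432)*702 = 431*702 = 302562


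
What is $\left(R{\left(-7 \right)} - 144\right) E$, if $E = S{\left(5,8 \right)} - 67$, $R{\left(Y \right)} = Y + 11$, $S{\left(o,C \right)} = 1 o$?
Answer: $8680$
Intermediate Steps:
$S{\left(o,C \right)} = o$
$R{\left(Y \right)} = 11 + Y$
$E = -62$ ($E = 5 - 67 = -62$)
$\left(R{\left(-7 \right)} - 144\right) E = \left(\left(11 - 7\right) - 144\right) \left(-62\right) = \left(4 - 144\right) \left(-62\right) = \left(-140\right) \left(-62\right) = 8680$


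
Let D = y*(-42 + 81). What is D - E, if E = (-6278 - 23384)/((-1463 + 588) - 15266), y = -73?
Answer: -45983089/16141 ≈ -2848.8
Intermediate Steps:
D = -2847 (D = -73*(-42 + 81) = -73*39 = -2847)
E = 29662/16141 (E = -29662/(-875 - 15266) = -29662/(-16141) = -29662*(-1/16141) = 29662/16141 ≈ 1.8377)
D - E = -2847 - 1*29662/16141 = -2847 - 29662/16141 = -45983089/16141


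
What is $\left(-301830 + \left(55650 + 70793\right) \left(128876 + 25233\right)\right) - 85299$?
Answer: $19485617158$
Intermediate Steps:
$\left(-301830 + \left(55650 + 70793\right) \left(128876 + 25233\right)\right) - 85299 = \left(-301830 + 126443 \cdot 154109\right) - 85299 = \left(-301830 + 19486004287\right) - 85299 = 19485702457 - 85299 = 19485617158$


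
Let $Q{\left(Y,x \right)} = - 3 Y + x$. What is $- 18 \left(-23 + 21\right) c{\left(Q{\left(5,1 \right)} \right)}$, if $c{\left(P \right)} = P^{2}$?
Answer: $7056$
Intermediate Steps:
$Q{\left(Y,x \right)} = x - 3 Y$
$- 18 \left(-23 + 21\right) c{\left(Q{\left(5,1 \right)} \right)} = - 18 \left(-23 + 21\right) \left(1 - 15\right)^{2} = \left(-18\right) \left(-2\right) \left(1 - 15\right)^{2} = 36 \left(-14\right)^{2} = 36 \cdot 196 = 7056$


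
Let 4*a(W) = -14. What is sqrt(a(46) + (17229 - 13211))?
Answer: sqrt(16058)/2 ≈ 63.360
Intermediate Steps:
a(W) = -7/2 (a(W) = (1/4)*(-14) = -7/2)
sqrt(a(46) + (17229 - 13211)) = sqrt(-7/2 + (17229 - 13211)) = sqrt(-7/2 + 4018) = sqrt(8029/2) = sqrt(16058)/2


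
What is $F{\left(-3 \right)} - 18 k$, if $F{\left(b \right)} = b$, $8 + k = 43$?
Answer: $-633$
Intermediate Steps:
$k = 35$ ($k = -8 + 43 = 35$)
$F{\left(-3 \right)} - 18 k = -3 - 630 = -633$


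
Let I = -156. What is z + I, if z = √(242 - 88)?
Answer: -156 + √154 ≈ -143.59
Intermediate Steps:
z = √154 ≈ 12.410
z + I = √154 - 156 = -156 + √154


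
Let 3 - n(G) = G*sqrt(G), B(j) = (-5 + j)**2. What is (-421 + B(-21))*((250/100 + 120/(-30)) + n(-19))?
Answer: 765/2 + 4845*I*sqrt(19) ≈ 382.5 + 21119.0*I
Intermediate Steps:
n(G) = 3 - G**(3/2) (n(G) = 3 - G*sqrt(G) = 3 - G**(3/2))
(-421 + B(-21))*((250/100 + 120/(-30)) + n(-19)) = (-421 + (-5 - 21)**2)*((250/100 + 120/(-30)) + (3 - (-19)**(3/2))) = (-421 + (-26)**2)*((250*(1/100) + 120*(-1/30)) + (3 - (-19)*I*sqrt(19))) = (-421 + 676)*((5/2 - 4) + (3 + 19*I*sqrt(19))) = 255*(-3/2 + (3 + 19*I*sqrt(19))) = 255*(3/2 + 19*I*sqrt(19)) = 765/2 + 4845*I*sqrt(19)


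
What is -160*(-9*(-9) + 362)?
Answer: -70880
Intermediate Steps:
-160*(-9*(-9) + 362) = -160*(81 + 362) = -160*443 = -70880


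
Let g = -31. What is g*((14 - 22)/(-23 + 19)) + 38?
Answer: -24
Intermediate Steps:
g*((14 - 22)/(-23 + 19)) + 38 = -31*(14 - 22)/(-23 + 19) + 38 = -(-248)/(-4) + 38 = -(-248)*(-1)/4 + 38 = -31*2 + 38 = -62 + 38 = -24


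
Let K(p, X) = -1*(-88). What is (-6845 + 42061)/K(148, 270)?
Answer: 4402/11 ≈ 400.18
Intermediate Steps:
K(p, X) = 88
(-6845 + 42061)/K(148, 270) = (-6845 + 42061)/88 = 35216*(1/88) = 4402/11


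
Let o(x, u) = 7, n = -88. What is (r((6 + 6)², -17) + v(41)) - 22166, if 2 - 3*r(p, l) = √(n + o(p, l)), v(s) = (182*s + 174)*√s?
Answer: -66496/3 - 3*I + 7636*√41 ≈ 26729.0 - 3.0*I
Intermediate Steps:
v(s) = √s*(174 + 182*s) (v(s) = (174 + 182*s)*√s = √s*(174 + 182*s))
r(p, l) = ⅔ - 3*I (r(p, l) = ⅔ - √(-88 + 7)/3 = ⅔ - 3*I)
(r((6 + 6)², -17) + v(41)) - 22166 = ((⅔ - 3*I) + √41*(174 + 182*41)) - 22166 = ((⅔ - 3*I) + √41*(174 + 7462)) - 22166 = ((⅔ - 3*I) + √41*7636) - 22166 = ((⅔ - 3*I) + 7636*√41) - 22166 = (⅔ - 3*I + 7636*√41) - 22166 = -66496/3 - 3*I + 7636*√41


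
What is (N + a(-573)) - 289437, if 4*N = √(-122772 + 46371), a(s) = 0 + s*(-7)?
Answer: -285426 + 3*I*√8489/4 ≈ -2.8543e+5 + 69.102*I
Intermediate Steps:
a(s) = -7*s (a(s) = 0 - 7*s = -7*s)
N = 3*I*√8489/4 (N = √(-122772 + 46371)/4 = √(-76401)/4 = (3*I*√8489)/4 = 3*I*√8489/4 ≈ 69.102*I)
(N + a(-573)) - 289437 = (3*I*√8489/4 - 7*(-573)) - 289437 = (3*I*√8489/4 + 4011) - 289437 = (4011 + 3*I*√8489/4) - 289437 = -285426 + 3*I*√8489/4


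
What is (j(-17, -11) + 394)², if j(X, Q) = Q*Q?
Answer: 265225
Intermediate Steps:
j(X, Q) = Q²
(j(-17, -11) + 394)² = ((-11)² + 394)² = (121 + 394)² = 515² = 265225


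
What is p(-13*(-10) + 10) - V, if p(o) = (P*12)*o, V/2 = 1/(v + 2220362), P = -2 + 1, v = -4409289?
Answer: -3677397358/2188927 ≈ -1680.0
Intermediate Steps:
P = -1
V = -2/2188927 (V = 2/(-4409289 + 2220362) = 2/(-2188927) = 2*(-1/2188927) = -2/2188927 ≈ -9.1369e-7)
p(o) = -12*o (p(o) = (-1*12)*o = -12*o)
p(-13*(-10) + 10) - V = -12*(-13*(-10) + 10) - 1*(-2/2188927) = -12*(130 + 10) + 2/2188927 = -12*140 + 2/2188927 = -1680 + 2/2188927 = -3677397358/2188927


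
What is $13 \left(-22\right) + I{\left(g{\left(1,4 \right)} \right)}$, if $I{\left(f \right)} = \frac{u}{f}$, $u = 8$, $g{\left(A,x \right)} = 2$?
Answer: $-282$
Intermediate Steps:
$I{\left(f \right)} = \frac{8}{f}$
$13 \left(-22\right) + I{\left(g{\left(1,4 \right)} \right)} = 13 \left(-22\right) + \frac{8}{2} = -286 + 8 \cdot \frac{1}{2} = -286 + 4 = -282$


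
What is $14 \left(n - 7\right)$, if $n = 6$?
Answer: $-14$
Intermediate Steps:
$14 \left(n - 7\right) = 14 \left(6 - 7\right) = 14 \left(-1\right) = -14$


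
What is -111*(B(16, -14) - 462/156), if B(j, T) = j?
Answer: -37629/26 ≈ -1447.3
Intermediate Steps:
-111*(B(16, -14) - 462/156) = -111*(16 - 462/156) = -111*(16 - 462*1/156) = -111*(16 - 77/26) = -111*339/26 = -37629/26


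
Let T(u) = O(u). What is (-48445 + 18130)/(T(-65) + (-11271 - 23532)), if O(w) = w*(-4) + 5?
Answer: 30315/34538 ≈ 0.87773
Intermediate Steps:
O(w) = 5 - 4*w (O(w) = -4*w + 5 = 5 - 4*w)
T(u) = 5 - 4*u
(-48445 + 18130)/(T(-65) + (-11271 - 23532)) = (-48445 + 18130)/((5 - 4*(-65)) + (-11271 - 23532)) = -30315/((5 + 260) - 34803) = -30315/(265 - 34803) = -30315/(-34538) = -30315*(-1/34538) = 30315/34538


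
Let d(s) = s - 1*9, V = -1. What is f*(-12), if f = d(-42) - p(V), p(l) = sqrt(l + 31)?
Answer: 612 + 12*sqrt(30) ≈ 677.73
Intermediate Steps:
p(l) = sqrt(31 + l)
d(s) = -9 + s (d(s) = s - 9 = -9 + s)
f = -51 - sqrt(30) (f = (-9 - 42) - sqrt(31 - 1) = -51 - sqrt(30) ≈ -56.477)
f*(-12) = (-51 - sqrt(30))*(-12) = 612 + 12*sqrt(30)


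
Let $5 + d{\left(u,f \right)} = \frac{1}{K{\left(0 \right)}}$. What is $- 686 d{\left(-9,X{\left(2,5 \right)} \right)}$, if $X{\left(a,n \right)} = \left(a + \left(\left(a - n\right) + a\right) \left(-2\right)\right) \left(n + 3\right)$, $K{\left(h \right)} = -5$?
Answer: $\frac{17836}{5} \approx 3567.2$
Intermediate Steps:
$X{\left(a,n \right)} = \left(3 + n\right) \left(- 3 a + 2 n\right)$ ($X{\left(a,n \right)} = \left(a + \left(- n + 2 a\right) \left(-2\right)\right) \left(3 + n\right) = \left(a - \left(- 2 n + 4 a\right)\right) \left(3 + n\right) = \left(- 3 a + 2 n\right) \left(3 + n\right) = \left(3 + n\right) \left(- 3 a + 2 n\right)$)
$d{\left(u,f \right)} = - \frac{26}{5}$ ($d{\left(u,f \right)} = -5 + \frac{1}{-5} = -5 - \frac{1}{5} = - \frac{26}{5}$)
$- 686 d{\left(-9,X{\left(2,5 \right)} \right)} = \left(-686\right) \left(- \frac{26}{5}\right) = \frac{17836}{5}$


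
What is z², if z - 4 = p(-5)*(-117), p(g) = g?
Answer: 346921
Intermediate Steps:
z = 589 (z = 4 - 5*(-117) = 4 + 585 = 589)
z² = 589² = 346921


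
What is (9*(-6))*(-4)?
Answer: 216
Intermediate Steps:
(9*(-6))*(-4) = -54*(-4) = 216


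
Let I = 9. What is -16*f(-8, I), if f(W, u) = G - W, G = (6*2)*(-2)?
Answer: 256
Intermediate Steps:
G = -24 (G = 12*(-2) = -24)
f(W, u) = -24 - W
-16*f(-8, I) = -16*(-24 - 1*(-8)) = -16*(-24 + 8) = -16*(-16) = 256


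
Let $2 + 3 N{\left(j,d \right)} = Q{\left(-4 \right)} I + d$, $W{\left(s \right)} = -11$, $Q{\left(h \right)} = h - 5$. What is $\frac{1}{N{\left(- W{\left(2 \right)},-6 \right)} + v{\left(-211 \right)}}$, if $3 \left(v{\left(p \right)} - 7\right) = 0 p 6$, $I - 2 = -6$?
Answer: $\frac{3}{49} \approx 0.061224$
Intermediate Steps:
$I = -4$ ($I = 2 - 6 = -4$)
$Q{\left(h \right)} = -5 + h$
$v{\left(p \right)} = 7$ ($v{\left(p \right)} = 7 + \frac{0 p 6}{3} = 7 + \frac{0 \cdot 6}{3} = 7 + \frac{1}{3} \cdot 0 = 7 + 0 = 7$)
$N{\left(j,d \right)} = \frac{34}{3} + \frac{d}{3}$ ($N{\left(j,d \right)} = - \frac{2}{3} + \frac{\left(-5 - 4\right) \left(-4\right) + d}{3} = - \frac{2}{3} + \frac{\left(-9\right) \left(-4\right) + d}{3} = - \frac{2}{3} + \frac{36 + d}{3} = - \frac{2}{3} + \left(12 + \frac{d}{3}\right) = \frac{34}{3} + \frac{d}{3}$)
$\frac{1}{N{\left(- W{\left(2 \right)},-6 \right)} + v{\left(-211 \right)}} = \frac{1}{\left(\frac{34}{3} + \frac{1}{3} \left(-6\right)\right) + 7} = \frac{1}{\left(\frac{34}{3} - 2\right) + 7} = \frac{1}{\frac{28}{3} + 7} = \frac{1}{\frac{49}{3}} = \frac{3}{49}$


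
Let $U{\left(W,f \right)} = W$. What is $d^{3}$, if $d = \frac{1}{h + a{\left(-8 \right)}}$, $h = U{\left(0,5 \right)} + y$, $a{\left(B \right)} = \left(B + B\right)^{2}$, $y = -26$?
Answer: $\frac{1}{12167000} \approx 8.219 \cdot 10^{-8}$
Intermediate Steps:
$a{\left(B \right)} = 4 B^{2}$ ($a{\left(B \right)} = \left(2 B\right)^{2} = 4 B^{2}$)
$h = -26$ ($h = 0 - 26 = -26$)
$d = \frac{1}{230}$ ($d = \frac{1}{-26 + 4 \left(-8\right)^{2}} = \frac{1}{-26 + 4 \cdot 64} = \frac{1}{-26 + 256} = \frac{1}{230} \approx 0.0043478$)
$d^{3} = \left(\frac{1}{230}\right)^{3} = \frac{1}{12167000}$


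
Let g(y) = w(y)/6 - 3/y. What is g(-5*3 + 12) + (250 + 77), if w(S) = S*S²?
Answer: 647/2 ≈ 323.50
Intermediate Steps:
w(S) = S³
g(y) = -3/y + y³/6 (g(y) = y³/6 - 3/y = -3/y + y³/6)
g(-5*3 + 12) + (250 + 77) = (-18 + (-5*3 + 12)⁴)/(6*(-5*3 + 12)) + (250 + 77) = (-18 + (-15 + 12)⁴)/(6*(-15 + 12)) + 327 = (⅙)*(-18 + (-3)⁴)/(-3) + 327 = (⅙)*(-⅓)*(-18 + 81) + 327 = (⅙)*(-⅓)*63 + 327 = -7/2 + 327 = 647/2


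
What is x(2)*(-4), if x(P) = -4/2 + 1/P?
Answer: 6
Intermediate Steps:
x(P) = -2 + 1/P (x(P) = -4*½ + 1/P = -2 + 1/P)
x(2)*(-4) = (-2 + 1/2)*(-4) = (-2 + ½)*(-4) = -3/2*(-4) = 6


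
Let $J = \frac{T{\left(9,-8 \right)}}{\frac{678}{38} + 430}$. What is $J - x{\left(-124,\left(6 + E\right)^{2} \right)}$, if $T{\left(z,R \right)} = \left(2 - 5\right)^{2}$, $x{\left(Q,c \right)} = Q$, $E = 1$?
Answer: $\frac{1055287}{8509} \approx 124.02$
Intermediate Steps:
$T{\left(z,R \right)} = 9$ ($T{\left(z,R \right)} = \left(-3\right)^{2} = 9$)
$J = \frac{171}{8509}$ ($J = \frac{1}{\frac{678}{38} + 430} \cdot 9 = \frac{1}{678 \cdot \frac{1}{38} + 430} \cdot 9 = \frac{1}{\frac{339}{19} + 430} \cdot 9 = \frac{1}{\frac{8509}{19}} \cdot 9 = \frac{19}{8509} \cdot 9 = \frac{171}{8509} \approx 0.020096$)
$J - x{\left(-124,\left(6 + E\right)^{2} \right)} = \frac{171}{8509} - -124 = \frac{171}{8509} + 124 = \frac{1055287}{8509}$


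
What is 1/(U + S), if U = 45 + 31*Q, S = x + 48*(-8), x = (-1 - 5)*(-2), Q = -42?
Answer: -1/1629 ≈ -0.00061387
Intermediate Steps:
x = 12 (x = -6*(-2) = 12)
S = -372 (S = 12 + 48*(-8) = 12 - 384 = -372)
U = -1257 (U = 45 + 31*(-42) = 45 - 1302 = -1257)
1/(U + S) = 1/(-1257 - 372) = 1/(-1629) = -1/1629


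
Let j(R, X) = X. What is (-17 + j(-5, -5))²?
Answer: 484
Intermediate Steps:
(-17 + j(-5, -5))² = (-17 - 5)² = (-22)² = 484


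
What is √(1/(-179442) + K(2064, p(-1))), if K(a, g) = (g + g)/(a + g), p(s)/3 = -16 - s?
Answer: I*√72243088191642/40254822 ≈ 0.21114*I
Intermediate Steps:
p(s) = -48 - 3*s (p(s) = 3*(-16 - s) = -48 - 3*s)
K(a, g) = 2*g/(a + g) (K(a, g) = (2*g)/(a + g) = 2*g/(a + g))
√(1/(-179442) + K(2064, p(-1))) = √(1/(-179442) + 2*(-48 - 3*(-1))/(2064 + (-48 - 3*(-1)))) = √(-1/179442 + 2*(-48 + 3)/(2064 + (-48 + 3))) = √(-1/179442 + 2*(-45)/(2064 - 45)) = √(-1/179442 + 2*(-45)/2019) = √(-1/179442 + 2*(-45)*(1/2019)) = √(-1/179442 - 30/673) = √(-5383933/120764466) = I*√72243088191642/40254822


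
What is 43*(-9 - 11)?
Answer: -860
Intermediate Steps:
43*(-9 - 11) = 43*(-20) = -860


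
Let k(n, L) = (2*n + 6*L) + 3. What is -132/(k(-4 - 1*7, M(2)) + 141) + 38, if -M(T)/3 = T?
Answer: 1568/43 ≈ 36.465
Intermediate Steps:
M(T) = -3*T
k(n, L) = 3 + 2*n + 6*L
-132/(k(-4 - 1*7, M(2)) + 141) + 38 = -132/((3 + 2*(-4 - 1*7) + 6*(-3*2)) + 141) + 38 = -132/((3 + 2*(-4 - 7) + 6*(-6)) + 141) + 38 = -132/((3 + 2*(-11) - 36) + 141) + 38 = -132/((3 - 22 - 36) + 141) + 38 = -132/(-55 + 141) + 38 = -132/86 + 38 = (1/86)*(-132) + 38 = -66/43 + 38 = 1568/43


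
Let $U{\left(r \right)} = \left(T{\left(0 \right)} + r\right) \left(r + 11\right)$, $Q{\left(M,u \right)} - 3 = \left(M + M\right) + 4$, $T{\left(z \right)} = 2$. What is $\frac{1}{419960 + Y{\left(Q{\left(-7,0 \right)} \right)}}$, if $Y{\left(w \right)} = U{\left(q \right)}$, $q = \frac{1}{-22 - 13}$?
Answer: $\frac{1225}{514477496} \approx 2.3811 \cdot 10^{-6}$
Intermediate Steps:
$q = - \frac{1}{35}$ ($q = \frac{1}{-35} = - \frac{1}{35} \approx -0.028571$)
$Q{\left(M,u \right)} = 7 + 2 M$ ($Q{\left(M,u \right)} = 3 + \left(\left(M + M\right) + 4\right) = 3 + \left(2 M + 4\right) = 3 + \left(4 + 2 M\right) = 7 + 2 M$)
$U{\left(r \right)} = \left(2 + r\right) \left(11 + r\right)$ ($U{\left(r \right)} = \left(2 + r\right) \left(r + 11\right) = \left(2 + r\right) \left(11 + r\right)$)
$Y{\left(w \right)} = \frac{26496}{1225}$ ($Y{\left(w \right)} = 22 + \left(- \frac{1}{35}\right)^{2} + 13 \left(- \frac{1}{35}\right) = 22 + \frac{1}{1225} - \frac{13}{35} = \frac{26496}{1225}$)
$\frac{1}{419960 + Y{\left(Q{\left(-7,0 \right)} \right)}} = \frac{1}{419960 + \frac{26496}{1225}} = \frac{1}{\frac{514477496}{1225}} = \frac{1225}{514477496}$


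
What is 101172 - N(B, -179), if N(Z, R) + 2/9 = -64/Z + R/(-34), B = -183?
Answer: 1888375901/18666 ≈ 1.0117e+5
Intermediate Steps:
N(Z, R) = -2/9 - 64/Z - R/34 (N(Z, R) = -2/9 + (-64/Z + R/(-34)) = -2/9 + (-64/Z + R*(-1/34)) = -2/9 + (-64/Z - R/34) = -2/9 - 64/Z - R/34)
101172 - N(B, -179) = 101172 - (-2/9 - 64/(-183) - 1/34*(-179)) = 101172 - (-2/9 - 64*(-1/183) + 179/34) = 101172 - (-2/9 + 64/183 + 179/34) = 101172 - 1*100651/18666 = 101172 - 100651/18666 = 1888375901/18666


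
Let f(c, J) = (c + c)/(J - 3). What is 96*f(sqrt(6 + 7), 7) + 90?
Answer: 90 + 48*sqrt(13) ≈ 263.07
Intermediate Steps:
f(c, J) = 2*c/(-3 + J) (f(c, J) = (2*c)/(-3 + J) = 2*c/(-3 + J))
96*f(sqrt(6 + 7), 7) + 90 = 96*(2*sqrt(6 + 7)/(-3 + 7)) + 90 = 96*(2*sqrt(13)/4) + 90 = 96*(2*sqrt(13)*(1/4)) + 90 = 96*(sqrt(13)/2) + 90 = 48*sqrt(13) + 90 = 90 + 48*sqrt(13)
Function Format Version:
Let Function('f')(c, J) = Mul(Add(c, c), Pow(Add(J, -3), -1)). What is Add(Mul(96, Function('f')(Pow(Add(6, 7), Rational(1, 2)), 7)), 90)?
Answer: Add(90, Mul(48, Pow(13, Rational(1, 2)))) ≈ 263.07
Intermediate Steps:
Function('f')(c, J) = Mul(2, c, Pow(Add(-3, J), -1)) (Function('f')(c, J) = Mul(Mul(2, c), Pow(Add(-3, J), -1)) = Mul(2, c, Pow(Add(-3, J), -1)))
Add(Mul(96, Function('f')(Pow(Add(6, 7), Rational(1, 2)), 7)), 90) = Add(Mul(96, Mul(2, Pow(Add(6, 7), Rational(1, 2)), Pow(Add(-3, 7), -1))), 90) = Add(Mul(96, Mul(2, Pow(13, Rational(1, 2)), Pow(4, -1))), 90) = Add(Mul(96, Mul(2, Pow(13, Rational(1, 2)), Rational(1, 4))), 90) = Add(Mul(96, Mul(Rational(1, 2), Pow(13, Rational(1, 2)))), 90) = Add(Mul(48, Pow(13, Rational(1, 2))), 90) = Add(90, Mul(48, Pow(13, Rational(1, 2))))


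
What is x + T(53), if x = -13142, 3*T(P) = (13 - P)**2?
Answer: -37826/3 ≈ -12609.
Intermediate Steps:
T(P) = (13 - P)**2/3
x + T(53) = -13142 + (-13 + 53)**2/3 = -13142 + (1/3)*40**2 = -13142 + (1/3)*1600 = -13142 + 1600/3 = -37826/3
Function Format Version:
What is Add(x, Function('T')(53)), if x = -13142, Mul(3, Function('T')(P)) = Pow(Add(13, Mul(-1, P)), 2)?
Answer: Rational(-37826, 3) ≈ -12609.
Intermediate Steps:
Function('T')(P) = Mul(Rational(1, 3), Pow(Add(13, Mul(-1, P)), 2))
Add(x, Function('T')(53)) = Add(-13142, Mul(Rational(1, 3), Pow(Add(-13, 53), 2))) = Add(-13142, Mul(Rational(1, 3), Pow(40, 2))) = Add(-13142, Mul(Rational(1, 3), 1600)) = Add(-13142, Rational(1600, 3)) = Rational(-37826, 3)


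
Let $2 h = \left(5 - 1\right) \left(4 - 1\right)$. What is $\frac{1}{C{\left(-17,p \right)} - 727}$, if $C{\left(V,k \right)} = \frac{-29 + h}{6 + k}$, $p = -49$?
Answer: $- \frac{43}{31238} \approx -0.0013765$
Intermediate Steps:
$h = 6$ ($h = \frac{\left(5 - 1\right) \left(4 - 1\right)}{2} = \frac{4 \cdot 3}{2} = \frac{1}{2} \cdot 12 = 6$)
$C{\left(V,k \right)} = - \frac{23}{6 + k}$ ($C{\left(V,k \right)} = \frac{-29 + 6}{6 + k} = - \frac{23}{6 + k}$)
$\frac{1}{C{\left(-17,p \right)} - 727} = \frac{1}{- \frac{23}{6 - 49} - 727} = \frac{1}{- \frac{23}{-43} - 727} = \frac{1}{\left(-23\right) \left(- \frac{1}{43}\right) - 727} = \frac{1}{\frac{23}{43} - 727} = \frac{1}{- \frac{31238}{43}} = - \frac{43}{31238}$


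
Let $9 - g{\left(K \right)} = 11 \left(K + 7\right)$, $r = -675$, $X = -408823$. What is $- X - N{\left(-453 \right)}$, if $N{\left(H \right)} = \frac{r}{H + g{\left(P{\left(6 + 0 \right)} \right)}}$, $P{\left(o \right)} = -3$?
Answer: $\frac{199504949}{488} \approx 4.0882 \cdot 10^{5}$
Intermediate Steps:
$g{\left(K \right)} = -68 - 11 K$ ($g{\left(K \right)} = 9 - 11 \left(K + 7\right) = 9 - 11 \left(7 + K\right) = 9 - \left(77 + 11 K\right) = -68 - 11 K$)
$N{\left(H \right)} = - \frac{675}{-35 + H}$ ($N{\left(H \right)} = - \frac{675}{H - 35} = - \frac{675}{-35 + H}$)
$- X - N{\left(-453 \right)} = \left(-1\right) \left(-408823\right) - - \frac{675}{-35 - 453} = 408823 - - \frac{675}{-488} = 408823 - \left(-675\right) \left(- \frac{1}{488}\right) = 408823 - \frac{675}{488} = \frac{199504949}{488}$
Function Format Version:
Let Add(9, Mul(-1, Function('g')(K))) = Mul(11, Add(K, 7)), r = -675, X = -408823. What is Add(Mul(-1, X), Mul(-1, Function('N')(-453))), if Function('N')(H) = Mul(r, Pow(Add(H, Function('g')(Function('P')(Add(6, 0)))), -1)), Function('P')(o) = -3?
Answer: Rational(199504949, 488) ≈ 4.0882e+5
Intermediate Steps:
Function('g')(K) = Add(-68, Mul(-11, K)) (Function('g')(K) = Add(9, Mul(-1, Mul(11, Add(K, 7)))) = Add(9, Mul(-1, Mul(11, Add(7, K)))) = Add(9, Mul(-1, Add(77, Mul(11, K)))) = Add(9, Add(-77, Mul(-11, K))) = Add(-68, Mul(-11, K)))
Function('N')(H) = Mul(-675, Pow(Add(-35, H), -1)) (Function('N')(H) = Mul(-675, Pow(Add(H, Add(-68, Mul(-11, -3))), -1)) = Mul(-675, Pow(Add(H, Add(-68, 33)), -1)) = Mul(-675, Pow(Add(H, -35), -1)) = Mul(-675, Pow(Add(-35, H), -1)))
Add(Mul(-1, X), Mul(-1, Function('N')(-453))) = Add(Mul(-1, -408823), Mul(-1, Mul(-675, Pow(Add(-35, -453), -1)))) = Add(408823, Mul(-1, Mul(-675, Pow(-488, -1)))) = Add(408823, Mul(-1, Mul(-675, Rational(-1, 488)))) = Add(408823, Mul(-1, Rational(675, 488))) = Add(408823, Rational(-675, 488)) = Rational(199504949, 488)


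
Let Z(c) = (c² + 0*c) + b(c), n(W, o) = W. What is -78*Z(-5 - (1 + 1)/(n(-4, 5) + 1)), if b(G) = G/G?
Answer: -4628/3 ≈ -1542.7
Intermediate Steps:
b(G) = 1
Z(c) = 1 + c² (Z(c) = (c² + 0*c) + 1 = (c² + 0) + 1 = c² + 1 = 1 + c²)
-78*Z(-5 - (1 + 1)/(n(-4, 5) + 1)) = -78*(1 + (-5 - (1 + 1)/(-4 + 1))²) = -78*(1 + (-5 - 2/(-3))²) = -78*(1 + (-5 - 2*(-1)/3)²) = -78*(1 + (-5 - 1*(-⅔))²) = -78*(1 + (-5 + ⅔)²) = -78*(1 + (-13/3)²) = -78*(1 + 169/9) = -78*178/9 = -4628/3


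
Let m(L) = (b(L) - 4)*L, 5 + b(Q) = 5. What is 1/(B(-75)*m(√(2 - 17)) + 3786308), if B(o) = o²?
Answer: 946577/3585930505216 + 5625*I*√15/3585930505216 ≈ 2.6397e-7 + 6.0753e-9*I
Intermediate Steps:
b(Q) = 0 (b(Q) = -5 + 5 = 0)
m(L) = -4*L (m(L) = (0 - 4)*L = -4*L)
1/(B(-75)*m(√(2 - 17)) + 3786308) = 1/((-75)²*(-4*√(2 - 17)) + 3786308) = 1/(5625*(-4*I*√15) + 3786308) = 1/(-22500*I*√15 + 3786308) = 1/(3786308 - 22500*I*√15)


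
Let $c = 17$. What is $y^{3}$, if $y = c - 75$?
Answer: $-195112$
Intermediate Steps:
$y = -58$ ($y = 17 - 75 = -58$)
$y^{3} = \left(-58\right)^{3} = -195112$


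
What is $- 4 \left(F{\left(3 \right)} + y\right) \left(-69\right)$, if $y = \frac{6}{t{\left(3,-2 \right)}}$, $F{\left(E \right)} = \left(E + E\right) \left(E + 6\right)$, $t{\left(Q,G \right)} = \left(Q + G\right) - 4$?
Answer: $14352$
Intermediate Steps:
$t{\left(Q,G \right)} = -4 + G + Q$ ($t{\left(Q,G \right)} = \left(G + Q\right) - 4 = -4 + G + Q$)
$F{\left(E \right)} = 2 E \left(6 + E\right)$
$y = -2$ ($y = \frac{6}{-4 - 2 + 3} = \frac{6}{-3} = 6 \left(- \frac{1}{3}\right) = -2$)
$- 4 \left(F{\left(3 \right)} + y\right) \left(-69\right) = - 4 \left(2 \cdot 3 \left(6 + 3\right) - 2\right) \left(-69\right) = - 4 \left(2 \cdot 3 \cdot 9 - 2\right) \left(-69\right) = - 4 \left(54 - 2\right) \left(-69\right) = \left(-4\right) 52 \left(-69\right) = \left(-208\right) \left(-69\right) = 14352$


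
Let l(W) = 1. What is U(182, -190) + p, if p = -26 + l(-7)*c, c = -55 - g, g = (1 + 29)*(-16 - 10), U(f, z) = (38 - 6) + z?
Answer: 541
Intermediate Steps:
U(f, z) = 32 + z
g = -780 (g = 30*(-26) = -780)
c = 725 (c = -55 - 1*(-780) = -55 + 780 = 725)
p = 699 (p = -26 + 1*725 = -26 + 725 = 699)
U(182, -190) + p = (32 - 190) + 699 = -158 + 699 = 541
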